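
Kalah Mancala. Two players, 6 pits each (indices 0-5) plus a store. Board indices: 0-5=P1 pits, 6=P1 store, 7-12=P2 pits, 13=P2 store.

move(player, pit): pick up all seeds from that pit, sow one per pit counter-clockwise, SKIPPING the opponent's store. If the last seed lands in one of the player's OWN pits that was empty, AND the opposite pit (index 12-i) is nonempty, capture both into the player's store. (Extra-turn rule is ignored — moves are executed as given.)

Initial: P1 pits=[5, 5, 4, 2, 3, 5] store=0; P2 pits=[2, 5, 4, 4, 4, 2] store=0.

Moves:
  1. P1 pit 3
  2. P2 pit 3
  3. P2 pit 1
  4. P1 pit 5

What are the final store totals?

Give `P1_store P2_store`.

Answer: 1 2

Derivation:
Move 1: P1 pit3 -> P1=[5,5,4,0,4,6](0) P2=[2,5,4,4,4,2](0)
Move 2: P2 pit3 -> P1=[6,5,4,0,4,6](0) P2=[2,5,4,0,5,3](1)
Move 3: P2 pit1 -> P1=[6,5,4,0,4,6](0) P2=[2,0,5,1,6,4](2)
Move 4: P1 pit5 -> P1=[6,5,4,0,4,0](1) P2=[3,1,6,2,7,4](2)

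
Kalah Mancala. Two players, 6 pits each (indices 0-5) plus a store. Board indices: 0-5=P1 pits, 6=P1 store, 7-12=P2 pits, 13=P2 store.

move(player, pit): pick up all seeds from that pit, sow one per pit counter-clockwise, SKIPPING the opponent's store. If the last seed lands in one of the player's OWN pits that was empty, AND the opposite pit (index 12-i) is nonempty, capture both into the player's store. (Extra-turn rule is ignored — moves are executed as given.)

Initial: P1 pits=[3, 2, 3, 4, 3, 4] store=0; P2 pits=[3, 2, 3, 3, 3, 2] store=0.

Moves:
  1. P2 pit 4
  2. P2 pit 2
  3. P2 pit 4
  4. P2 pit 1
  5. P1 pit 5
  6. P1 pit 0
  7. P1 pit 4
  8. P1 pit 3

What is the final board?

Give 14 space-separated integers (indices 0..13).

Move 1: P2 pit4 -> P1=[4,2,3,4,3,4](0) P2=[3,2,3,3,0,3](1)
Move 2: P2 pit2 -> P1=[4,2,3,4,3,4](0) P2=[3,2,0,4,1,4](1)
Move 3: P2 pit4 -> P1=[4,2,3,4,3,4](0) P2=[3,2,0,4,0,5](1)
Move 4: P2 pit1 -> P1=[4,2,3,4,3,4](0) P2=[3,0,1,5,0,5](1)
Move 5: P1 pit5 -> P1=[4,2,3,4,3,0](1) P2=[4,1,2,5,0,5](1)
Move 6: P1 pit0 -> P1=[0,3,4,5,4,0](1) P2=[4,1,2,5,0,5](1)
Move 7: P1 pit4 -> P1=[0,3,4,5,0,1](2) P2=[5,2,2,5,0,5](1)
Move 8: P1 pit3 -> P1=[0,3,4,0,1,2](3) P2=[6,3,2,5,0,5](1)

Answer: 0 3 4 0 1 2 3 6 3 2 5 0 5 1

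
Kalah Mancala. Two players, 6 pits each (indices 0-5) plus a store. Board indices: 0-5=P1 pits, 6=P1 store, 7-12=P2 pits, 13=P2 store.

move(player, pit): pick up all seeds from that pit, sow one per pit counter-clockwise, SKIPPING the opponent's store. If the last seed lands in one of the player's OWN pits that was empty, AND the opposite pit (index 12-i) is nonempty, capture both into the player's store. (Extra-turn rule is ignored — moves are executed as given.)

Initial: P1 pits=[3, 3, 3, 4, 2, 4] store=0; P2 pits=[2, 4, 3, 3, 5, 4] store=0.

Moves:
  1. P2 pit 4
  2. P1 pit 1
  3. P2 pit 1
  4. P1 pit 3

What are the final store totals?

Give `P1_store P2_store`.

Answer: 1 1

Derivation:
Move 1: P2 pit4 -> P1=[4,4,4,4,2,4](0) P2=[2,4,3,3,0,5](1)
Move 2: P1 pit1 -> P1=[4,0,5,5,3,5](0) P2=[2,4,3,3,0,5](1)
Move 3: P2 pit1 -> P1=[4,0,5,5,3,5](0) P2=[2,0,4,4,1,6](1)
Move 4: P1 pit3 -> P1=[4,0,5,0,4,6](1) P2=[3,1,4,4,1,6](1)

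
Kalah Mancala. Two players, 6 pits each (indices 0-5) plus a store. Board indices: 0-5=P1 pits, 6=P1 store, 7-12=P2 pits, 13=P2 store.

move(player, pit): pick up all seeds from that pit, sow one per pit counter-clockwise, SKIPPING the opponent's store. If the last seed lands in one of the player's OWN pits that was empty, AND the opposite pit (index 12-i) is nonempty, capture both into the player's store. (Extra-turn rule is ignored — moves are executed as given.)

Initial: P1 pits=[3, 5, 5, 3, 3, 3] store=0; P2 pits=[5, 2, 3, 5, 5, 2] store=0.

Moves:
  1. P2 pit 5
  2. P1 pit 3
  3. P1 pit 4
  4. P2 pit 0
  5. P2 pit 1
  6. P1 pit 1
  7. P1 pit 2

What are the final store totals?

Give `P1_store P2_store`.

Move 1: P2 pit5 -> P1=[4,5,5,3,3,3](0) P2=[5,2,3,5,5,0](1)
Move 2: P1 pit3 -> P1=[4,5,5,0,4,4](1) P2=[5,2,3,5,5,0](1)
Move 3: P1 pit4 -> P1=[4,5,5,0,0,5](2) P2=[6,3,3,5,5,0](1)
Move 4: P2 pit0 -> P1=[4,5,5,0,0,5](2) P2=[0,4,4,6,6,1](2)
Move 5: P2 pit1 -> P1=[4,5,5,0,0,5](2) P2=[0,0,5,7,7,2](2)
Move 6: P1 pit1 -> P1=[4,0,6,1,1,6](3) P2=[0,0,5,7,7,2](2)
Move 7: P1 pit2 -> P1=[4,0,0,2,2,7](4) P2=[1,1,5,7,7,2](2)

Answer: 4 2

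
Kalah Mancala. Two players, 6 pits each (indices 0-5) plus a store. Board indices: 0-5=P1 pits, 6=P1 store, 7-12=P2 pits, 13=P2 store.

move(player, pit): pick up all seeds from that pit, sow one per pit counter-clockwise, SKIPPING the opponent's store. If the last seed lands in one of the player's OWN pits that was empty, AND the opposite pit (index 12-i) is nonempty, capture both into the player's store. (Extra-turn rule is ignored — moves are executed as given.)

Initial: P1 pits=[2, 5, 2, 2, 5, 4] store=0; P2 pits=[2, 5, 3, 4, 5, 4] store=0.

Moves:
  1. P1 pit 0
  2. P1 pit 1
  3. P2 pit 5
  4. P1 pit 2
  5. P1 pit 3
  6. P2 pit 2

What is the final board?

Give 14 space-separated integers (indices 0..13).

Move 1: P1 pit0 -> P1=[0,6,3,2,5,4](0) P2=[2,5,3,4,5,4](0)
Move 2: P1 pit1 -> P1=[0,0,4,3,6,5](1) P2=[3,5,3,4,5,4](0)
Move 3: P2 pit5 -> P1=[1,1,5,3,6,5](1) P2=[3,5,3,4,5,0](1)
Move 4: P1 pit2 -> P1=[1,1,0,4,7,6](2) P2=[4,5,3,4,5,0](1)
Move 5: P1 pit3 -> P1=[1,1,0,0,8,7](3) P2=[5,5,3,4,5,0](1)
Move 6: P2 pit2 -> P1=[0,1,0,0,8,7](3) P2=[5,5,0,5,6,0](3)

Answer: 0 1 0 0 8 7 3 5 5 0 5 6 0 3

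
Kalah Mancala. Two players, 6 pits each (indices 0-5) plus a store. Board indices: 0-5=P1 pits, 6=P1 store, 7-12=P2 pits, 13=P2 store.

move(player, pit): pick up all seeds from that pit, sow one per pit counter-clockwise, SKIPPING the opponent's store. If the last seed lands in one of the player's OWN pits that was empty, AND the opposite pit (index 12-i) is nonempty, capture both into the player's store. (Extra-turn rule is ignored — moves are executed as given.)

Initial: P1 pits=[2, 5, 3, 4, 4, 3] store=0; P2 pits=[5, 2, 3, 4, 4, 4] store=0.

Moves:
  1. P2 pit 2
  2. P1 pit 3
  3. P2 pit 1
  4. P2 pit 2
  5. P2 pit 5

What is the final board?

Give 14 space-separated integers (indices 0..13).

Move 1: P2 pit2 -> P1=[2,5,3,4,4,3](0) P2=[5,2,0,5,5,5](0)
Move 2: P1 pit3 -> P1=[2,5,3,0,5,4](1) P2=[6,2,0,5,5,5](0)
Move 3: P2 pit1 -> P1=[2,5,3,0,5,4](1) P2=[6,0,1,6,5,5](0)
Move 4: P2 pit2 -> P1=[2,5,3,0,5,4](1) P2=[6,0,0,7,5,5](0)
Move 5: P2 pit5 -> P1=[3,6,4,1,5,4](1) P2=[6,0,0,7,5,0](1)

Answer: 3 6 4 1 5 4 1 6 0 0 7 5 0 1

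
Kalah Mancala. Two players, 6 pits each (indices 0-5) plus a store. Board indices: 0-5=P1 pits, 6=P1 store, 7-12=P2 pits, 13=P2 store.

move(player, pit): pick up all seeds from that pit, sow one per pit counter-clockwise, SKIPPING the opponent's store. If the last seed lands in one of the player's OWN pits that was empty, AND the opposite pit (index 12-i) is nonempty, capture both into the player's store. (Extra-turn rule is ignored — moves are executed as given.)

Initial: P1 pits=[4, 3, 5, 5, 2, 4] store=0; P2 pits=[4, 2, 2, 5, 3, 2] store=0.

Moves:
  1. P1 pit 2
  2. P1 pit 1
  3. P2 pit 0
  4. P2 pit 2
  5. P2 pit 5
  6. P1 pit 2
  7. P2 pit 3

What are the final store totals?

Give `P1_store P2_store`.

Move 1: P1 pit2 -> P1=[4,3,0,6,3,5](1) P2=[5,2,2,5,3,2](0)
Move 2: P1 pit1 -> P1=[4,0,1,7,4,5](1) P2=[5,2,2,5,3,2](0)
Move 3: P2 pit0 -> P1=[4,0,1,7,4,5](1) P2=[0,3,3,6,4,3](0)
Move 4: P2 pit2 -> P1=[4,0,1,7,4,5](1) P2=[0,3,0,7,5,4](0)
Move 5: P2 pit5 -> P1=[5,1,2,7,4,5](1) P2=[0,3,0,7,5,0](1)
Move 6: P1 pit2 -> P1=[5,1,0,8,5,5](1) P2=[0,3,0,7,5,0](1)
Move 7: P2 pit3 -> P1=[6,2,1,9,5,5](1) P2=[0,3,0,0,6,1](2)

Answer: 1 2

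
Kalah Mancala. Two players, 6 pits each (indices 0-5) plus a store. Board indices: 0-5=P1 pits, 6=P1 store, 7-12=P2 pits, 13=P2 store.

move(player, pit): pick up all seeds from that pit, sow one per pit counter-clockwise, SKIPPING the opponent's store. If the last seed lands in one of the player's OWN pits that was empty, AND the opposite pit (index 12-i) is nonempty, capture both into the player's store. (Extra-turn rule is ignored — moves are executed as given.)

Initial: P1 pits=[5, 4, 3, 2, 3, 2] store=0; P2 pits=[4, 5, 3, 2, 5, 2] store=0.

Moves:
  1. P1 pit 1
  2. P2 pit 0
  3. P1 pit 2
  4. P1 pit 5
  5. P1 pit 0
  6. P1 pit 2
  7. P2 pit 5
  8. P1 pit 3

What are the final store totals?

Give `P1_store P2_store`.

Answer: 5 1

Derivation:
Move 1: P1 pit1 -> P1=[5,0,4,3,4,3](0) P2=[4,5,3,2,5,2](0)
Move 2: P2 pit0 -> P1=[5,0,4,3,4,3](0) P2=[0,6,4,3,6,2](0)
Move 3: P1 pit2 -> P1=[5,0,0,4,5,4](1) P2=[0,6,4,3,6,2](0)
Move 4: P1 pit5 -> P1=[5,0,0,4,5,0](2) P2=[1,7,5,3,6,2](0)
Move 5: P1 pit0 -> P1=[0,1,1,5,6,0](4) P2=[0,7,5,3,6,2](0)
Move 6: P1 pit2 -> P1=[0,1,0,6,6,0](4) P2=[0,7,5,3,6,2](0)
Move 7: P2 pit5 -> P1=[1,1,0,6,6,0](4) P2=[0,7,5,3,6,0](1)
Move 8: P1 pit3 -> P1=[1,1,0,0,7,1](5) P2=[1,8,6,3,6,0](1)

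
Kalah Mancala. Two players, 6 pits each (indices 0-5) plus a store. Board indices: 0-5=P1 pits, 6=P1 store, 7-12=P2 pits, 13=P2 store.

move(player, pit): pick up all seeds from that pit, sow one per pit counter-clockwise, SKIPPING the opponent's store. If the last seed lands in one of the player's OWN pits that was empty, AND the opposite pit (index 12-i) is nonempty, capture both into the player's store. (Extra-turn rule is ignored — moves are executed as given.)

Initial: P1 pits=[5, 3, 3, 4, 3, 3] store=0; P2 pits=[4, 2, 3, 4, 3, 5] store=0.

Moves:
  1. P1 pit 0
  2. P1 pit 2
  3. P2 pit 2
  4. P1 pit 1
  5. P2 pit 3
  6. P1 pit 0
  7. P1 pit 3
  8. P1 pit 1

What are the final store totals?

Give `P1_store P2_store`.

Move 1: P1 pit0 -> P1=[0,4,4,5,4,4](0) P2=[4,2,3,4,3,5](0)
Move 2: P1 pit2 -> P1=[0,4,0,6,5,5](1) P2=[4,2,3,4,3,5](0)
Move 3: P2 pit2 -> P1=[0,4,0,6,5,5](1) P2=[4,2,0,5,4,6](0)
Move 4: P1 pit1 -> P1=[0,0,1,7,6,6](1) P2=[4,2,0,5,4,6](0)
Move 5: P2 pit3 -> P1=[1,1,1,7,6,6](1) P2=[4,2,0,0,5,7](1)
Move 6: P1 pit0 -> P1=[0,2,1,7,6,6](1) P2=[4,2,0,0,5,7](1)
Move 7: P1 pit3 -> P1=[0,2,1,0,7,7](2) P2=[5,3,1,1,5,7](1)
Move 8: P1 pit1 -> P1=[0,0,2,0,7,7](4) P2=[5,3,0,1,5,7](1)

Answer: 4 1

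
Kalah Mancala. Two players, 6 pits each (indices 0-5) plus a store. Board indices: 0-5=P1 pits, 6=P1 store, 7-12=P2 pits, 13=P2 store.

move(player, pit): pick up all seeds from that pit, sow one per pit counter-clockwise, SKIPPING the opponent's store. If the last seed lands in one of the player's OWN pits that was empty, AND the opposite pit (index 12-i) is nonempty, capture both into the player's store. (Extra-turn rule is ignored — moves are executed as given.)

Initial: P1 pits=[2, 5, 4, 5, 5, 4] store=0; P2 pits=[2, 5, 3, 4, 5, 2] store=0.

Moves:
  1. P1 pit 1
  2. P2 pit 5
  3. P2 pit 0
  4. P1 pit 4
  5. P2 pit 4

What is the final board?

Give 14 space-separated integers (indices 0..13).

Move 1: P1 pit1 -> P1=[2,0,5,6,6,5](1) P2=[2,5,3,4,5,2](0)
Move 2: P2 pit5 -> P1=[3,0,5,6,6,5](1) P2=[2,5,3,4,5,0](1)
Move 3: P2 pit0 -> P1=[3,0,5,6,6,5](1) P2=[0,6,4,4,5,0](1)
Move 4: P1 pit4 -> P1=[3,0,5,6,0,6](2) P2=[1,7,5,5,5,0](1)
Move 5: P2 pit4 -> P1=[4,1,6,6,0,6](2) P2=[1,7,5,5,0,1](2)

Answer: 4 1 6 6 0 6 2 1 7 5 5 0 1 2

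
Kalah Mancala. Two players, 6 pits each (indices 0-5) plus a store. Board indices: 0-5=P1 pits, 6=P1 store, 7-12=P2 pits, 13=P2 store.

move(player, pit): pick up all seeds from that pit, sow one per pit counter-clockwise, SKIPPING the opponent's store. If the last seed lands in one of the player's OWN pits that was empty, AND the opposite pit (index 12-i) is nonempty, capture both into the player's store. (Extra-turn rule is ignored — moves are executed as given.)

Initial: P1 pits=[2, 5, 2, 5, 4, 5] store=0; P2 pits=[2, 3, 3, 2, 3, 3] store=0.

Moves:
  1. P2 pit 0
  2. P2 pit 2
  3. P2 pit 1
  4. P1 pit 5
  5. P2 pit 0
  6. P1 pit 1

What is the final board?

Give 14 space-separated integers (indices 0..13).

Answer: 2 0 3 6 5 1 2 0 2 2 5 5 5 1

Derivation:
Move 1: P2 pit0 -> P1=[2,5,2,5,4,5](0) P2=[0,4,4,2,3,3](0)
Move 2: P2 pit2 -> P1=[2,5,2,5,4,5](0) P2=[0,4,0,3,4,4](1)
Move 3: P2 pit1 -> P1=[2,5,2,5,4,5](0) P2=[0,0,1,4,5,5](1)
Move 4: P1 pit5 -> P1=[2,5,2,5,4,0](1) P2=[1,1,2,5,5,5](1)
Move 5: P2 pit0 -> P1=[2,5,2,5,4,0](1) P2=[0,2,2,5,5,5](1)
Move 6: P1 pit1 -> P1=[2,0,3,6,5,1](2) P2=[0,2,2,5,5,5](1)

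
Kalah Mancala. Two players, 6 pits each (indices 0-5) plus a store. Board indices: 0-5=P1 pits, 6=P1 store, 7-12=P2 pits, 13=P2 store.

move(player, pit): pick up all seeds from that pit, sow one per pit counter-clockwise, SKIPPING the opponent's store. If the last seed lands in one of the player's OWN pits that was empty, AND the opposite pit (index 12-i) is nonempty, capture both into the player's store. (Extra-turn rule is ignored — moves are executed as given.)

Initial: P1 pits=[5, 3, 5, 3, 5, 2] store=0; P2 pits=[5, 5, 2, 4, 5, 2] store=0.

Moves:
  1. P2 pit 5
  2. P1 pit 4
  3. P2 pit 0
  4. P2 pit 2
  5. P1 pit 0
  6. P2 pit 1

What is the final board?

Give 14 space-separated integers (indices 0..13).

Answer: 1 5 6 4 1 4 2 0 0 1 7 8 3 4

Derivation:
Move 1: P2 pit5 -> P1=[6,3,5,3,5,2](0) P2=[5,5,2,4,5,0](1)
Move 2: P1 pit4 -> P1=[6,3,5,3,0,3](1) P2=[6,6,3,4,5,0](1)
Move 3: P2 pit0 -> P1=[6,3,5,3,0,3](1) P2=[0,7,4,5,6,1](2)
Move 4: P2 pit2 -> P1=[6,3,5,3,0,3](1) P2=[0,7,0,6,7,2](3)
Move 5: P1 pit0 -> P1=[0,4,6,4,1,4](2) P2=[0,7,0,6,7,2](3)
Move 6: P2 pit1 -> P1=[1,5,6,4,1,4](2) P2=[0,0,1,7,8,3](4)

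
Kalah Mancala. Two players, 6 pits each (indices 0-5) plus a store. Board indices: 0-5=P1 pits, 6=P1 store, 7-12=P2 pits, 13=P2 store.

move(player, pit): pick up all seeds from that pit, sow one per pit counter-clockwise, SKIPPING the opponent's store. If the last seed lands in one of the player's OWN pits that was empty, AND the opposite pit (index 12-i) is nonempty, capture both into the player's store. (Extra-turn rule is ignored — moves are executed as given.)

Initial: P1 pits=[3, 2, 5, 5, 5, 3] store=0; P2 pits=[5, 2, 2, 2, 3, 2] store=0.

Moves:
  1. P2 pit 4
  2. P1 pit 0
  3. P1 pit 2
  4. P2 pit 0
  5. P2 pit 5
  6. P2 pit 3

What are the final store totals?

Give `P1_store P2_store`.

Answer: 1 4

Derivation:
Move 1: P2 pit4 -> P1=[4,2,5,5,5,3](0) P2=[5,2,2,2,0,3](1)
Move 2: P1 pit0 -> P1=[0,3,6,6,6,3](0) P2=[5,2,2,2,0,3](1)
Move 3: P1 pit2 -> P1=[0,3,0,7,7,4](1) P2=[6,3,2,2,0,3](1)
Move 4: P2 pit0 -> P1=[0,3,0,7,7,4](1) P2=[0,4,3,3,1,4](2)
Move 5: P2 pit5 -> P1=[1,4,1,7,7,4](1) P2=[0,4,3,3,1,0](3)
Move 6: P2 pit3 -> P1=[1,4,1,7,7,4](1) P2=[0,4,3,0,2,1](4)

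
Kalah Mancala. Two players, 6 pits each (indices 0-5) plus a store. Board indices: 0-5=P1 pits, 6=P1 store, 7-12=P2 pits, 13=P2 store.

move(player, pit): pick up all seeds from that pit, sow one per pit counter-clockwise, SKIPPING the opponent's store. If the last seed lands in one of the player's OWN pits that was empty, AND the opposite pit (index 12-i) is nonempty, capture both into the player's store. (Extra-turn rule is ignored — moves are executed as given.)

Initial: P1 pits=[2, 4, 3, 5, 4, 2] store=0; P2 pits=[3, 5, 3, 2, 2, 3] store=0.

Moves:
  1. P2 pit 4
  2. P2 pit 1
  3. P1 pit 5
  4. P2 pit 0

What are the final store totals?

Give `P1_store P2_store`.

Move 1: P2 pit4 -> P1=[2,4,3,5,4,2](0) P2=[3,5,3,2,0,4](1)
Move 2: P2 pit1 -> P1=[2,4,3,5,4,2](0) P2=[3,0,4,3,1,5](2)
Move 3: P1 pit5 -> P1=[2,4,3,5,4,0](1) P2=[4,0,4,3,1,5](2)
Move 4: P2 pit0 -> P1=[2,4,3,5,4,0](1) P2=[0,1,5,4,2,5](2)

Answer: 1 2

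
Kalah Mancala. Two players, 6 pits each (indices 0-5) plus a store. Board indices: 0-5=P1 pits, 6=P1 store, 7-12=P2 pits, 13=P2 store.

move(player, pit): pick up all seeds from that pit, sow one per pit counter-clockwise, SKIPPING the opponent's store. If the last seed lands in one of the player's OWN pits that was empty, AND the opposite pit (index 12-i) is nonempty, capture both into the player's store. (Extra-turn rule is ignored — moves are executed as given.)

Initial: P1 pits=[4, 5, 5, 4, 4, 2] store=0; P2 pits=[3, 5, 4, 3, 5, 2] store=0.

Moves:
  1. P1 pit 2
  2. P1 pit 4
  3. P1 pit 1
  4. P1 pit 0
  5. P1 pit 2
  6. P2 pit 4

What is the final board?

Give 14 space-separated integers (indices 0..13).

Move 1: P1 pit2 -> P1=[4,5,0,5,5,3](1) P2=[4,5,4,3,5,2](0)
Move 2: P1 pit4 -> P1=[4,5,0,5,0,4](2) P2=[5,6,5,3,5,2](0)
Move 3: P1 pit1 -> P1=[4,0,1,6,1,5](3) P2=[5,6,5,3,5,2](0)
Move 4: P1 pit0 -> P1=[0,1,2,7,2,5](3) P2=[5,6,5,3,5,2](0)
Move 5: P1 pit2 -> P1=[0,1,0,8,3,5](3) P2=[5,6,5,3,5,2](0)
Move 6: P2 pit4 -> P1=[1,2,1,8,3,5](3) P2=[5,6,5,3,0,3](1)

Answer: 1 2 1 8 3 5 3 5 6 5 3 0 3 1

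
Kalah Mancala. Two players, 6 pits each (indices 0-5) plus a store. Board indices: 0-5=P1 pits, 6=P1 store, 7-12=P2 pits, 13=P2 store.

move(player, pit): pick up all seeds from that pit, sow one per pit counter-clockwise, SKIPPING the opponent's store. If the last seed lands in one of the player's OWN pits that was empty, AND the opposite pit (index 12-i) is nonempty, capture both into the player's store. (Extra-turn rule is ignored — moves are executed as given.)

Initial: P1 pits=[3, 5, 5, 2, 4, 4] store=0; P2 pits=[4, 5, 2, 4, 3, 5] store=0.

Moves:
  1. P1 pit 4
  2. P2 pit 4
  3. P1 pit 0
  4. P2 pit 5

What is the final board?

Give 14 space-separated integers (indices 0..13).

Move 1: P1 pit4 -> P1=[3,5,5,2,0,5](1) P2=[5,6,2,4,3,5](0)
Move 2: P2 pit4 -> P1=[4,5,5,2,0,5](1) P2=[5,6,2,4,0,6](1)
Move 3: P1 pit0 -> P1=[0,6,6,3,0,5](8) P2=[5,0,2,4,0,6](1)
Move 4: P2 pit5 -> P1=[1,7,7,4,1,5](8) P2=[5,0,2,4,0,0](2)

Answer: 1 7 7 4 1 5 8 5 0 2 4 0 0 2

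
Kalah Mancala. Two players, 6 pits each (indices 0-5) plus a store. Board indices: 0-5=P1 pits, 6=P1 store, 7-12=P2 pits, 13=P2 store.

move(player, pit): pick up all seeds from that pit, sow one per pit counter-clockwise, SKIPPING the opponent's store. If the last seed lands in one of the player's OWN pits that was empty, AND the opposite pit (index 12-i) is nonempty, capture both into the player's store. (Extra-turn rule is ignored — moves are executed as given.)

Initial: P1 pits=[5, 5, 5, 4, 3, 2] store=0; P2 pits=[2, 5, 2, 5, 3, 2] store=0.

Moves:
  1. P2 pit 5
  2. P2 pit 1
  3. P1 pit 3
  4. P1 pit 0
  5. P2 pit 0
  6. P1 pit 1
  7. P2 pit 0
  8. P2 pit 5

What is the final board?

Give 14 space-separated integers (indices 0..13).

Move 1: P2 pit5 -> P1=[6,5,5,4,3,2](0) P2=[2,5,2,5,3,0](1)
Move 2: P2 pit1 -> P1=[6,5,5,4,3,2](0) P2=[2,0,3,6,4,1](2)
Move 3: P1 pit3 -> P1=[6,5,5,0,4,3](1) P2=[3,0,3,6,4,1](2)
Move 4: P1 pit0 -> P1=[0,6,6,1,5,4](2) P2=[3,0,3,6,4,1](2)
Move 5: P2 pit0 -> P1=[0,6,6,1,5,4](2) P2=[0,1,4,7,4,1](2)
Move 6: P1 pit1 -> P1=[0,0,7,2,6,5](3) P2=[1,1,4,7,4,1](2)
Move 7: P2 pit0 -> P1=[0,0,7,2,6,5](3) P2=[0,2,4,7,4,1](2)
Move 8: P2 pit5 -> P1=[0,0,7,2,6,5](3) P2=[0,2,4,7,4,0](3)

Answer: 0 0 7 2 6 5 3 0 2 4 7 4 0 3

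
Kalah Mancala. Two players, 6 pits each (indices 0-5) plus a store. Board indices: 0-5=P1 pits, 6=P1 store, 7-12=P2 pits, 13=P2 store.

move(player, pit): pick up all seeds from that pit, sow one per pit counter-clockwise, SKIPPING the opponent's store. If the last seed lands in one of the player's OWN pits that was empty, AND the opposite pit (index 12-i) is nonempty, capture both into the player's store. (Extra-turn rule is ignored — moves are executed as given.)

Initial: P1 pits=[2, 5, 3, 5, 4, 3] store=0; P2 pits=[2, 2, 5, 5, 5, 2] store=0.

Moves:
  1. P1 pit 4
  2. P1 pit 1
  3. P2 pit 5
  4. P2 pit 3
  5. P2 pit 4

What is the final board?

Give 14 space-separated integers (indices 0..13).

Move 1: P1 pit4 -> P1=[2,5,3,5,0,4](1) P2=[3,3,5,5,5,2](0)
Move 2: P1 pit1 -> P1=[2,0,4,6,1,5](2) P2=[3,3,5,5,5,2](0)
Move 3: P2 pit5 -> P1=[3,0,4,6,1,5](2) P2=[3,3,5,5,5,0](1)
Move 4: P2 pit3 -> P1=[4,1,4,6,1,5](2) P2=[3,3,5,0,6,1](2)
Move 5: P2 pit4 -> P1=[5,2,5,7,1,5](2) P2=[3,3,5,0,0,2](3)

Answer: 5 2 5 7 1 5 2 3 3 5 0 0 2 3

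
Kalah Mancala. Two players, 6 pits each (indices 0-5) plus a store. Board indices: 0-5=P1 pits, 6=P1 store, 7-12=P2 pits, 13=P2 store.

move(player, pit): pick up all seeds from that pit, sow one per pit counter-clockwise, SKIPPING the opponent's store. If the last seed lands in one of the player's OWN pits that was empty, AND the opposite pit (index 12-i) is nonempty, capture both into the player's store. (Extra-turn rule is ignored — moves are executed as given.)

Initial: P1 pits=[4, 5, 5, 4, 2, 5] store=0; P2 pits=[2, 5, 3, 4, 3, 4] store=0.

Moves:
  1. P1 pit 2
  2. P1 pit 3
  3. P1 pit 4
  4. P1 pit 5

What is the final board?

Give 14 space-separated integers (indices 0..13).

Move 1: P1 pit2 -> P1=[4,5,0,5,3,6](1) P2=[3,5,3,4,3,4](0)
Move 2: P1 pit3 -> P1=[4,5,0,0,4,7](2) P2=[4,6,3,4,3,4](0)
Move 3: P1 pit4 -> P1=[4,5,0,0,0,8](3) P2=[5,7,3,4,3,4](0)
Move 4: P1 pit5 -> P1=[5,5,0,0,0,0](4) P2=[6,8,4,5,4,5](0)

Answer: 5 5 0 0 0 0 4 6 8 4 5 4 5 0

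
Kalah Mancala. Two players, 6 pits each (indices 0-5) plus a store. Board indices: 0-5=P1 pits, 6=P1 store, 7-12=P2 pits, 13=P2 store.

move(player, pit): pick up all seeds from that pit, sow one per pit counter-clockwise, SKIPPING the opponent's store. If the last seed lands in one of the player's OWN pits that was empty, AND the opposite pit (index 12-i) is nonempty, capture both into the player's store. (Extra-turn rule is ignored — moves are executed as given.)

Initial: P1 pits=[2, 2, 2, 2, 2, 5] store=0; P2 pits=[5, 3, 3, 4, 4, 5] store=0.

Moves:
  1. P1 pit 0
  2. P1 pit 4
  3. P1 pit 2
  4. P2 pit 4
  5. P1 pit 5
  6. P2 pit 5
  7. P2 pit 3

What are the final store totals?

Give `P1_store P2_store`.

Answer: 2 3

Derivation:
Move 1: P1 pit0 -> P1=[0,3,3,2,2,5](0) P2=[5,3,3,4,4,5](0)
Move 2: P1 pit4 -> P1=[0,3,3,2,0,6](1) P2=[5,3,3,4,4,5](0)
Move 3: P1 pit2 -> P1=[0,3,0,3,1,7](1) P2=[5,3,3,4,4,5](0)
Move 4: P2 pit4 -> P1=[1,4,0,3,1,7](1) P2=[5,3,3,4,0,6](1)
Move 5: P1 pit5 -> P1=[1,4,0,3,1,0](2) P2=[6,4,4,5,1,7](1)
Move 6: P2 pit5 -> P1=[2,5,1,4,2,1](2) P2=[6,4,4,5,1,0](2)
Move 7: P2 pit3 -> P1=[3,6,1,4,2,1](2) P2=[6,4,4,0,2,1](3)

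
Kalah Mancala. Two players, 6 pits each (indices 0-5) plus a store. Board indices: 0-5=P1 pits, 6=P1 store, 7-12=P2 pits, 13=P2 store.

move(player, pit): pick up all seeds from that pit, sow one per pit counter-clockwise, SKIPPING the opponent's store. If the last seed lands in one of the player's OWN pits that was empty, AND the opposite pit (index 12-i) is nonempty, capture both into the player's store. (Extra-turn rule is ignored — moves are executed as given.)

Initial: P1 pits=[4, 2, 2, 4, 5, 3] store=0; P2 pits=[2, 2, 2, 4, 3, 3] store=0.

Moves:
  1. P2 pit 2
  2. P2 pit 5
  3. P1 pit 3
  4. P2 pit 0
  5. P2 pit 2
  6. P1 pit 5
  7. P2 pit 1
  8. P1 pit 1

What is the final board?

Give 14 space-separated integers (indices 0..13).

Move 1: P2 pit2 -> P1=[4,2,2,4,5,3](0) P2=[2,2,0,5,4,3](0)
Move 2: P2 pit5 -> P1=[5,3,2,4,5,3](0) P2=[2,2,0,5,4,0](1)
Move 3: P1 pit3 -> P1=[5,3,2,0,6,4](1) P2=[3,2,0,5,4,0](1)
Move 4: P2 pit0 -> P1=[5,3,2,0,6,4](1) P2=[0,3,1,6,4,0](1)
Move 5: P2 pit2 -> P1=[5,3,2,0,6,4](1) P2=[0,3,0,7,4,0](1)
Move 6: P1 pit5 -> P1=[5,3,2,0,6,0](2) P2=[1,4,1,7,4,0](1)
Move 7: P2 pit1 -> P1=[0,3,2,0,6,0](2) P2=[1,0,2,8,5,0](7)
Move 8: P1 pit1 -> P1=[0,0,3,1,7,0](2) P2=[1,0,2,8,5,0](7)

Answer: 0 0 3 1 7 0 2 1 0 2 8 5 0 7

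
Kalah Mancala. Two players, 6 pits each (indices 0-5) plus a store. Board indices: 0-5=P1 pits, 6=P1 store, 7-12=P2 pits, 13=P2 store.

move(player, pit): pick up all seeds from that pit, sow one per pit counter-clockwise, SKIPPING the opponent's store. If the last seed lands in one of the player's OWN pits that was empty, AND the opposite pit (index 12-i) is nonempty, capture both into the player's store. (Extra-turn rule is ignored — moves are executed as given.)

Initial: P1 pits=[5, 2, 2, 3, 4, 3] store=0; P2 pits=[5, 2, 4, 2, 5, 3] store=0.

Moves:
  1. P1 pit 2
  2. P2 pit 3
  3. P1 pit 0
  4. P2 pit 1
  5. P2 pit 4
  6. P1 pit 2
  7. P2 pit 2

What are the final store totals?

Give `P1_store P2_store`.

Move 1: P1 pit2 -> P1=[5,2,0,4,5,3](0) P2=[5,2,4,2,5,3](0)
Move 2: P2 pit3 -> P1=[5,2,0,4,5,3](0) P2=[5,2,4,0,6,4](0)
Move 3: P1 pit0 -> P1=[0,3,1,5,6,4](0) P2=[5,2,4,0,6,4](0)
Move 4: P2 pit1 -> P1=[0,3,0,5,6,4](0) P2=[5,0,5,0,6,4](2)
Move 5: P2 pit4 -> P1=[1,4,1,6,6,4](0) P2=[5,0,5,0,0,5](3)
Move 6: P1 pit2 -> P1=[1,4,0,7,6,4](0) P2=[5,0,5,0,0,5](3)
Move 7: P2 pit2 -> P1=[2,4,0,7,6,4](0) P2=[5,0,0,1,1,6](4)

Answer: 0 4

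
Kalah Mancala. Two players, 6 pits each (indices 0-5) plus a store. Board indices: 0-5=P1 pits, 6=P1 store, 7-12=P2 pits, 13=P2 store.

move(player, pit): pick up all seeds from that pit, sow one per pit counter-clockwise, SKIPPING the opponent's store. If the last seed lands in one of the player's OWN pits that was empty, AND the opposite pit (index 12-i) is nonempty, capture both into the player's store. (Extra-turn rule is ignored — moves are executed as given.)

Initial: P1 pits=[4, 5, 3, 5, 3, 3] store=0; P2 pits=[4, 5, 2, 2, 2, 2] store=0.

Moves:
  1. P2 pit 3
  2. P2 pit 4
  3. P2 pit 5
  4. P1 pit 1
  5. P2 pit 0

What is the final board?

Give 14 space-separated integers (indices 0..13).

Move 1: P2 pit3 -> P1=[4,5,3,5,3,3](0) P2=[4,5,2,0,3,3](0)
Move 2: P2 pit4 -> P1=[5,5,3,5,3,3](0) P2=[4,5,2,0,0,4](1)
Move 3: P2 pit5 -> P1=[6,6,4,5,3,3](0) P2=[4,5,2,0,0,0](2)
Move 4: P1 pit1 -> P1=[6,0,5,6,4,4](1) P2=[5,5,2,0,0,0](2)
Move 5: P2 pit0 -> P1=[0,0,5,6,4,4](1) P2=[0,6,3,1,1,0](9)

Answer: 0 0 5 6 4 4 1 0 6 3 1 1 0 9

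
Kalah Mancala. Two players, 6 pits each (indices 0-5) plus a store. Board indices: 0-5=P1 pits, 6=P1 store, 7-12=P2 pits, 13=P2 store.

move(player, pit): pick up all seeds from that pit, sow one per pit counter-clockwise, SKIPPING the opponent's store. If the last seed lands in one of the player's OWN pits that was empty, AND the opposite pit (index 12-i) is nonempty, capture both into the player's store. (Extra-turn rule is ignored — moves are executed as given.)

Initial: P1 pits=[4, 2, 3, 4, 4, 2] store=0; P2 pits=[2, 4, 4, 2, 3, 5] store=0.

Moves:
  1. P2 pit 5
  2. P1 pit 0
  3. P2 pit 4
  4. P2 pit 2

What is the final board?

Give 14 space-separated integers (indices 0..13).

Move 1: P2 pit5 -> P1=[5,3,4,5,4,2](0) P2=[2,4,4,2,3,0](1)
Move 2: P1 pit0 -> P1=[0,4,5,6,5,3](0) P2=[2,4,4,2,3,0](1)
Move 3: P2 pit4 -> P1=[1,4,5,6,5,3](0) P2=[2,4,4,2,0,1](2)
Move 4: P2 pit2 -> P1=[1,4,5,6,5,3](0) P2=[2,4,0,3,1,2](3)

Answer: 1 4 5 6 5 3 0 2 4 0 3 1 2 3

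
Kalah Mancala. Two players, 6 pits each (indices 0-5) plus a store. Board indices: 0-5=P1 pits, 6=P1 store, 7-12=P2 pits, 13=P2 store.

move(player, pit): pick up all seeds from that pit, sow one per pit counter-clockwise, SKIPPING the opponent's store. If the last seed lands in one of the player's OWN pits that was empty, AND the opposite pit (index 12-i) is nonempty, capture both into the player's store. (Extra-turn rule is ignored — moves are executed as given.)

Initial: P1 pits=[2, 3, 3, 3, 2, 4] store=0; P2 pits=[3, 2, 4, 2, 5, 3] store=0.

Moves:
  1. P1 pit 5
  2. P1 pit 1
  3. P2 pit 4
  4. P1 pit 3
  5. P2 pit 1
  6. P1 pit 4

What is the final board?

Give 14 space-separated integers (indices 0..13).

Answer: 3 0 5 0 0 2 3 6 1 6 3 0 4 3

Derivation:
Move 1: P1 pit5 -> P1=[2,3,3,3,2,0](1) P2=[4,3,5,2,5,3](0)
Move 2: P1 pit1 -> P1=[2,0,4,4,3,0](1) P2=[4,3,5,2,5,3](0)
Move 3: P2 pit4 -> P1=[3,1,5,4,3,0](1) P2=[4,3,5,2,0,4](1)
Move 4: P1 pit3 -> P1=[3,1,5,0,4,1](2) P2=[5,3,5,2,0,4](1)
Move 5: P2 pit1 -> P1=[3,0,5,0,4,1](2) P2=[5,0,6,3,0,4](3)
Move 6: P1 pit4 -> P1=[3,0,5,0,0,2](3) P2=[6,1,6,3,0,4](3)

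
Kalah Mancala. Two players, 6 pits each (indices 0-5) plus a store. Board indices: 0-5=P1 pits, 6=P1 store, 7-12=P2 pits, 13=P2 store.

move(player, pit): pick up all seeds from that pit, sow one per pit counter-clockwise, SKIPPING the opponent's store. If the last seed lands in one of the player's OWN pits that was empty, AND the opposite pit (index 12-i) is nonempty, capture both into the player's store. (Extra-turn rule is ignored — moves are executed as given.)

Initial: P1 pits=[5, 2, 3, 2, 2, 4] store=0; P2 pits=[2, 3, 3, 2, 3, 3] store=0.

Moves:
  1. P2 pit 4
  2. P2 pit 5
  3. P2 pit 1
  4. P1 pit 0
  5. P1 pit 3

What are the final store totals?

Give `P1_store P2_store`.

Answer: 2 6

Derivation:
Move 1: P2 pit4 -> P1=[6,2,3,2,2,4](0) P2=[2,3,3,2,0,4](1)
Move 2: P2 pit5 -> P1=[7,3,4,2,2,4](0) P2=[2,3,3,2,0,0](2)
Move 3: P2 pit1 -> P1=[7,0,4,2,2,4](0) P2=[2,0,4,3,0,0](6)
Move 4: P1 pit0 -> P1=[0,1,5,3,3,5](1) P2=[3,0,4,3,0,0](6)
Move 5: P1 pit3 -> P1=[0,1,5,0,4,6](2) P2=[3,0,4,3,0,0](6)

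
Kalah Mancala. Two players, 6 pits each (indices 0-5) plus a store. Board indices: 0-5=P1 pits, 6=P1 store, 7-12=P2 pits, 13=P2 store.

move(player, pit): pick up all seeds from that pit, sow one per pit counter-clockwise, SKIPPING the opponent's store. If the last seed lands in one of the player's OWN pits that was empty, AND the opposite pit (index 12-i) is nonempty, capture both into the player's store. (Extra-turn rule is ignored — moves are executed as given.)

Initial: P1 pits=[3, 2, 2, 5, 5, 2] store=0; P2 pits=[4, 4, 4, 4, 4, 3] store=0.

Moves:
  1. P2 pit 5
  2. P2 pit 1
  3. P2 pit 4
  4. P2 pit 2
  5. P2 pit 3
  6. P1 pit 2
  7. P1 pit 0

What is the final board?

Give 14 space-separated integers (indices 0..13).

Move 1: P2 pit5 -> P1=[4,3,2,5,5,2](0) P2=[4,4,4,4,4,0](1)
Move 2: P2 pit1 -> P1=[0,3,2,5,5,2](0) P2=[4,0,5,5,5,0](6)
Move 3: P2 pit4 -> P1=[1,4,3,5,5,2](0) P2=[4,0,5,5,0,1](7)
Move 4: P2 pit2 -> P1=[2,4,3,5,5,2](0) P2=[4,0,0,6,1,2](8)
Move 5: P2 pit3 -> P1=[3,5,4,5,5,2](0) P2=[4,0,0,0,2,3](9)
Move 6: P1 pit2 -> P1=[3,5,0,6,6,3](1) P2=[4,0,0,0,2,3](9)
Move 7: P1 pit0 -> P1=[0,6,1,7,6,3](1) P2=[4,0,0,0,2,3](9)

Answer: 0 6 1 7 6 3 1 4 0 0 0 2 3 9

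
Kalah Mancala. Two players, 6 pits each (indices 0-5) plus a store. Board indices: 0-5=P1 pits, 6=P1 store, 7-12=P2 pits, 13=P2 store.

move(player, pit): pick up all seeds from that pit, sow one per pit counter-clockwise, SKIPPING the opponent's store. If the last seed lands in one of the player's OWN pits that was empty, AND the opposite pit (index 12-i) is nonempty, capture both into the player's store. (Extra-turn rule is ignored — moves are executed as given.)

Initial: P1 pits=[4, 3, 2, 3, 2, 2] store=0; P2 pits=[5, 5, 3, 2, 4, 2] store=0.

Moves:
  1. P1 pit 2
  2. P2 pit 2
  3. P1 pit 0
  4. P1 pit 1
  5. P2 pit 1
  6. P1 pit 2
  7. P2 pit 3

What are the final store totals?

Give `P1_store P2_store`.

Move 1: P1 pit2 -> P1=[4,3,0,4,3,2](0) P2=[5,5,3,2,4,2](0)
Move 2: P2 pit2 -> P1=[4,3,0,4,3,2](0) P2=[5,5,0,3,5,3](0)
Move 3: P1 pit0 -> P1=[0,4,1,5,4,2](0) P2=[5,5,0,3,5,3](0)
Move 4: P1 pit1 -> P1=[0,0,2,6,5,3](0) P2=[5,5,0,3,5,3](0)
Move 5: P2 pit1 -> P1=[0,0,2,6,5,3](0) P2=[5,0,1,4,6,4](1)
Move 6: P1 pit2 -> P1=[0,0,0,7,6,3](0) P2=[5,0,1,4,6,4](1)
Move 7: P2 pit3 -> P1=[1,0,0,7,6,3](0) P2=[5,0,1,0,7,5](2)

Answer: 0 2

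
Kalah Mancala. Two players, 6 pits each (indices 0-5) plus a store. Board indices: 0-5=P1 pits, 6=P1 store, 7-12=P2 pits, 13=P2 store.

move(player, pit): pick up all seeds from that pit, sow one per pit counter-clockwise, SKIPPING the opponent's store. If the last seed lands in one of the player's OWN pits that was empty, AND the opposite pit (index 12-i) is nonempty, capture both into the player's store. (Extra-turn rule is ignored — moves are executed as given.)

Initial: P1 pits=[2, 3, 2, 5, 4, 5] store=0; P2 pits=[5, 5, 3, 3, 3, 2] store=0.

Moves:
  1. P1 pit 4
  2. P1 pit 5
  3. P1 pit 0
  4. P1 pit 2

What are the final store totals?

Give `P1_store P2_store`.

Move 1: P1 pit4 -> P1=[2,3,2,5,0,6](1) P2=[6,6,3,3,3,2](0)
Move 2: P1 pit5 -> P1=[2,3,2,5,0,0](2) P2=[7,7,4,4,4,2](0)
Move 3: P1 pit0 -> P1=[0,4,3,5,0,0](2) P2=[7,7,4,4,4,2](0)
Move 4: P1 pit2 -> P1=[0,4,0,6,1,0](10) P2=[0,7,4,4,4,2](0)

Answer: 10 0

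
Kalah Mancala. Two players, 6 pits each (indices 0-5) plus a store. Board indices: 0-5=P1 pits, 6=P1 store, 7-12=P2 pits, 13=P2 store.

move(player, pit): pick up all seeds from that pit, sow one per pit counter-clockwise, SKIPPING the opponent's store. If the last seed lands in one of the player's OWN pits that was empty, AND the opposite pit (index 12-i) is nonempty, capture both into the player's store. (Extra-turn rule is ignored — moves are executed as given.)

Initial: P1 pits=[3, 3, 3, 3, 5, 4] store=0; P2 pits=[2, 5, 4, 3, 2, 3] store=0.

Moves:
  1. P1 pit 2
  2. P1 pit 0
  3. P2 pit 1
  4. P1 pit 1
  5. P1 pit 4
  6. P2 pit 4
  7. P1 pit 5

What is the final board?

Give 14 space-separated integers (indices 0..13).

Move 1: P1 pit2 -> P1=[3,3,0,4,6,5](0) P2=[2,5,4,3,2,3](0)
Move 2: P1 pit0 -> P1=[0,4,1,5,6,5](0) P2=[2,5,4,3,2,3](0)
Move 3: P2 pit1 -> P1=[0,4,1,5,6,5](0) P2=[2,0,5,4,3,4](1)
Move 4: P1 pit1 -> P1=[0,0,2,6,7,6](0) P2=[2,0,5,4,3,4](1)
Move 5: P1 pit4 -> P1=[0,0,2,6,0,7](1) P2=[3,1,6,5,4,4](1)
Move 6: P2 pit4 -> P1=[1,1,2,6,0,7](1) P2=[3,1,6,5,0,5](2)
Move 7: P1 pit5 -> P1=[1,1,2,6,0,0](2) P2=[4,2,7,6,1,6](2)

Answer: 1 1 2 6 0 0 2 4 2 7 6 1 6 2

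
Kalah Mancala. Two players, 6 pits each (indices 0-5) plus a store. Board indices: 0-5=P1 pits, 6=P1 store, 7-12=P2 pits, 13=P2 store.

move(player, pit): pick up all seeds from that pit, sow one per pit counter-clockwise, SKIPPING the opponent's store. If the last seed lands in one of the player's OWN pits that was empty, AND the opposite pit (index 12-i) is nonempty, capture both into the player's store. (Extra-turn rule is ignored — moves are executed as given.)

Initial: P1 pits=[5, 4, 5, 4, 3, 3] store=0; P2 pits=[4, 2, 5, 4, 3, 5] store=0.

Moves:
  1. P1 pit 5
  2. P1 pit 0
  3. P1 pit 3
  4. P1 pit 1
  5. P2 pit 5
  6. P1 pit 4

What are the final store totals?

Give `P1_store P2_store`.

Answer: 10 1

Derivation:
Move 1: P1 pit5 -> P1=[5,4,5,4,3,0](1) P2=[5,3,5,4,3,5](0)
Move 2: P1 pit0 -> P1=[0,5,6,5,4,0](7) P2=[0,3,5,4,3,5](0)
Move 3: P1 pit3 -> P1=[0,5,6,0,5,1](8) P2=[1,4,5,4,3,5](0)
Move 4: P1 pit1 -> P1=[0,0,7,1,6,2](9) P2=[1,4,5,4,3,5](0)
Move 5: P2 pit5 -> P1=[1,1,8,2,6,2](9) P2=[1,4,5,4,3,0](1)
Move 6: P1 pit4 -> P1=[1,1,8,2,0,3](10) P2=[2,5,6,5,3,0](1)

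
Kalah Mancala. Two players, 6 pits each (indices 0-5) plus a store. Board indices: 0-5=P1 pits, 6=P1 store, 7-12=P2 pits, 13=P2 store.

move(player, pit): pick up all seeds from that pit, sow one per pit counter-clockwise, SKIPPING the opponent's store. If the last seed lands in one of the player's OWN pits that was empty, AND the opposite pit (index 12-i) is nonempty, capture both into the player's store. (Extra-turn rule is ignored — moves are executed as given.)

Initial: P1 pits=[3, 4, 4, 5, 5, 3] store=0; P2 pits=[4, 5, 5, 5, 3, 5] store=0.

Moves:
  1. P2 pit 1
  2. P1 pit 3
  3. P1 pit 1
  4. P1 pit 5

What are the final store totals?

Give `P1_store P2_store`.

Answer: 2 1

Derivation:
Move 1: P2 pit1 -> P1=[3,4,4,5,5,3](0) P2=[4,0,6,6,4,6](1)
Move 2: P1 pit3 -> P1=[3,4,4,0,6,4](1) P2=[5,1,6,6,4,6](1)
Move 3: P1 pit1 -> P1=[3,0,5,1,7,5](1) P2=[5,1,6,6,4,6](1)
Move 4: P1 pit5 -> P1=[3,0,5,1,7,0](2) P2=[6,2,7,7,4,6](1)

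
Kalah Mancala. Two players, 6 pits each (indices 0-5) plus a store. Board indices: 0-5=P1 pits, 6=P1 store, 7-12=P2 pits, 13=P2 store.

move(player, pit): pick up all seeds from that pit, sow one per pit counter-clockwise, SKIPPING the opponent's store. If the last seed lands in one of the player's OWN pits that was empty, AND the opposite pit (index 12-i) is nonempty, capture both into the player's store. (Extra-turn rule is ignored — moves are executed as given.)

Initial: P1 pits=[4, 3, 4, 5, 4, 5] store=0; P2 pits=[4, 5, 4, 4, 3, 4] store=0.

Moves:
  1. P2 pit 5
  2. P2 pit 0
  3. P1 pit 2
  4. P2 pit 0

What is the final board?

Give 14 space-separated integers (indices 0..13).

Move 1: P2 pit5 -> P1=[5,4,5,5,4,5](0) P2=[4,5,4,4,3,0](1)
Move 2: P2 pit0 -> P1=[5,4,5,5,4,5](0) P2=[0,6,5,5,4,0](1)
Move 3: P1 pit2 -> P1=[5,4,0,6,5,6](1) P2=[1,6,5,5,4,0](1)
Move 4: P2 pit0 -> P1=[5,4,0,6,5,6](1) P2=[0,7,5,5,4,0](1)

Answer: 5 4 0 6 5 6 1 0 7 5 5 4 0 1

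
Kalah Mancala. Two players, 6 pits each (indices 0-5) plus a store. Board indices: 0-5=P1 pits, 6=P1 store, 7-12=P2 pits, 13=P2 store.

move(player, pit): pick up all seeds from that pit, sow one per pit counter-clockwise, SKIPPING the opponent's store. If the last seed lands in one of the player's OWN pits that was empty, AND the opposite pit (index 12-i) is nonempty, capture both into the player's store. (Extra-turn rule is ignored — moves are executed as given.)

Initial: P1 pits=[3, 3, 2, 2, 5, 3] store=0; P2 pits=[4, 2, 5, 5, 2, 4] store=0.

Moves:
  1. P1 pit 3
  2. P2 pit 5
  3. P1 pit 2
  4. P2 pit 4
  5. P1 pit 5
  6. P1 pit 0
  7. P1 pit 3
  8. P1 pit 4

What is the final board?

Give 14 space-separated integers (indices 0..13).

Answer: 0 5 1 0 0 1 11 1 4 7 7 1 0 2

Derivation:
Move 1: P1 pit3 -> P1=[3,3,2,0,6,4](0) P2=[4,2,5,5,2,4](0)
Move 2: P2 pit5 -> P1=[4,4,3,0,6,4](0) P2=[4,2,5,5,2,0](1)
Move 3: P1 pit2 -> P1=[4,4,0,1,7,5](0) P2=[4,2,5,5,2,0](1)
Move 4: P2 pit4 -> P1=[4,4,0,1,7,5](0) P2=[4,2,5,5,0,1](2)
Move 5: P1 pit5 -> P1=[4,4,0,1,7,0](1) P2=[5,3,6,6,0,1](2)
Move 6: P1 pit0 -> P1=[0,5,1,2,8,0](1) P2=[5,3,6,6,0,1](2)
Move 7: P1 pit3 -> P1=[0,5,1,0,9,0](7) P2=[0,3,6,6,0,1](2)
Move 8: P1 pit4 -> P1=[0,5,1,0,0,1](11) P2=[1,4,7,7,1,0](2)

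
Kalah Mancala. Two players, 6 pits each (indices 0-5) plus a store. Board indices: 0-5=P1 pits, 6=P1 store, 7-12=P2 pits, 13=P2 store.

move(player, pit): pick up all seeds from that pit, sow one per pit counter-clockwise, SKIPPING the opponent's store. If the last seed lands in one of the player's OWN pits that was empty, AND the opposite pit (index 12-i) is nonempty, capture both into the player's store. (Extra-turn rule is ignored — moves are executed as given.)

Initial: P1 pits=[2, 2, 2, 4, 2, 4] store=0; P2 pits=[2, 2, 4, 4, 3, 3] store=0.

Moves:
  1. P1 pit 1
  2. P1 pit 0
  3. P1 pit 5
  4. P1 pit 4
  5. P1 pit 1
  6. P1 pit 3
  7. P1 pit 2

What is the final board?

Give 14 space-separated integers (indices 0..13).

Answer: 0 0 0 1 2 3 4 5 4 5 4 3 3 0

Derivation:
Move 1: P1 pit1 -> P1=[2,0,3,5,2,4](0) P2=[2,2,4,4,3,3](0)
Move 2: P1 pit0 -> P1=[0,1,4,5,2,4](0) P2=[2,2,4,4,3,3](0)
Move 3: P1 pit5 -> P1=[0,1,4,5,2,0](1) P2=[3,3,5,4,3,3](0)
Move 4: P1 pit4 -> P1=[0,1,4,5,0,1](2) P2=[3,3,5,4,3,3](0)
Move 5: P1 pit1 -> P1=[0,0,5,5,0,1](2) P2=[3,3,5,4,3,3](0)
Move 6: P1 pit3 -> P1=[0,0,5,0,1,2](3) P2=[4,4,5,4,3,3](0)
Move 7: P1 pit2 -> P1=[0,0,0,1,2,3](4) P2=[5,4,5,4,3,3](0)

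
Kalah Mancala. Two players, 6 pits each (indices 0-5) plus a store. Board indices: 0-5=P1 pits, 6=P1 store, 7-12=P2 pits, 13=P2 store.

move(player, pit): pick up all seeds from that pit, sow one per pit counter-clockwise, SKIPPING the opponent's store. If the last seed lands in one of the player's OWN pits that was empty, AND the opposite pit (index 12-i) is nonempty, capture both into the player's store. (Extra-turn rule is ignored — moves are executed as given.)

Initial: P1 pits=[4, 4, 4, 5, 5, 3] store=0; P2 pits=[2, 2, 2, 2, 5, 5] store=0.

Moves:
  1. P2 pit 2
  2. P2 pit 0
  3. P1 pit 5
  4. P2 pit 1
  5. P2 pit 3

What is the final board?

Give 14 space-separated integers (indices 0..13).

Answer: 5 4 4 0 5 0 1 1 0 1 0 8 7 7

Derivation:
Move 1: P2 pit2 -> P1=[4,4,4,5,5,3](0) P2=[2,2,0,3,6,5](0)
Move 2: P2 pit0 -> P1=[4,4,4,0,5,3](0) P2=[0,3,0,3,6,5](6)
Move 3: P1 pit5 -> P1=[4,4,4,0,5,0](1) P2=[1,4,0,3,6,5](6)
Move 4: P2 pit1 -> P1=[4,4,4,0,5,0](1) P2=[1,0,1,4,7,6](6)
Move 5: P2 pit3 -> P1=[5,4,4,0,5,0](1) P2=[1,0,1,0,8,7](7)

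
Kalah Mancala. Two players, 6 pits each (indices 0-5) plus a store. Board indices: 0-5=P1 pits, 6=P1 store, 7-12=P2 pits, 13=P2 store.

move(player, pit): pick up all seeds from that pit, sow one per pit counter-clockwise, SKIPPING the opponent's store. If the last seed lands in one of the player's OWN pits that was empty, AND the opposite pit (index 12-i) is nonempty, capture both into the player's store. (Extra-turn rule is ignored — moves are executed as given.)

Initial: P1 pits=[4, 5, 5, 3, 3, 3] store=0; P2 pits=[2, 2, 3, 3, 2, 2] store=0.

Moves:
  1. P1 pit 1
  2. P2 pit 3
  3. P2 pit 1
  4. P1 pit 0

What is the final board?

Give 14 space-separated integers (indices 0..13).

Move 1: P1 pit1 -> P1=[4,0,6,4,4,4](1) P2=[2,2,3,3,2,2](0)
Move 2: P2 pit3 -> P1=[4,0,6,4,4,4](1) P2=[2,2,3,0,3,3](1)
Move 3: P2 pit1 -> P1=[4,0,0,4,4,4](1) P2=[2,0,4,0,3,3](8)
Move 4: P1 pit0 -> P1=[0,1,1,5,5,4](1) P2=[2,0,4,0,3,3](8)

Answer: 0 1 1 5 5 4 1 2 0 4 0 3 3 8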